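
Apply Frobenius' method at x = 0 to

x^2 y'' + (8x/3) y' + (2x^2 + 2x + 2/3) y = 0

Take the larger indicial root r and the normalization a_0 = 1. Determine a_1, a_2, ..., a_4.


Write in Frobenius form y'' + (p(x)/x) y' + (q(x)/x^2) y = 0:
  p(x) = 8/3,  q(x) = 2x^2 + 2x + 2/3.
Indicial equation: r(r-1) + (8/3) r + (2/3) = 0 -> roots r_1 = -2/3, r_2 = -1.
Take r = r_1 = -2/3. Let y(x) = x^r sum_{n>=0} a_n x^n with a_0 = 1.
Substitute y = x^r sum a_n x^n and match x^{r+n}. The recurrence is
  D(n) a_n + 2 a_{n-1} + 2 a_{n-2} = 0,  where D(n) = (r+n)(r+n-1) + (8/3)(r+n) + (2/3).
  a_n = [-2 a_{n-1} - 2 a_{n-2}] / D(n).
Since the indicial polynomial factors as (r - r_1)(r - r_2), D(n) = (r_1 + n - r_1)(r_1 + n - r_2) = n(n + 1/3).
Evaluating step by step (a_0 = 1):
  n = 1: D(1) = 1(1 + 1/3) = 4/3; numerator = -2(1) = -2; a_1 = (-2)/(4/3) = -3/2
  n = 2: D(2) = 2(2 + 1/3) = 14/3; numerator = -2(-3/2) - 2(1) = 1; a_2 = (1)/(14/3) = 3/14
  n = 3: D(3) = 3(3 + 1/3) = 10; numerator = -2(3/14) - 2(-3/2) = 18/7; a_3 = (18/7)/(10) = 9/35
  n = 4: D(4) = 4(4 + 1/3) = 52/3; numerator = -2(9/35) - 2(3/14) = -33/35; a_4 = (-33/35)/(52/3) = -99/1820

r = -2/3; a_0 = 1; a_1 = -3/2; a_2 = 3/14; a_3 = 9/35; a_4 = -99/1820


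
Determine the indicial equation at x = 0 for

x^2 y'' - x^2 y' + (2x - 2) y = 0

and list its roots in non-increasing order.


Divide by x^2 to reach normal form y'' + P_1(x) y' + P_2(x) y = 0 with P_1(x) = -1 and P_2(x) = 2/x - 2/x^2.
x = 0 is a singular point because the y-coefficient 2/x - 2/x^2 has a pole at x = 0.
It is a regular singular point because x P_1(x) = p(x) = -x and x^2 P_2(x) = q(x) = 2x - 2 are polynomials, hence analytic at x = 0.
p(0) = 0,  q(0) = -2.
Indicial equation: r(r-1) + p(0) r + q(0) = 0, i.e. r^2 + (p(0) - 1) r + q(0) = 0, i.e. r^2 - 1 r - 2 = 0.
Discriminant: (-1)^2 - 4(-2) = 9, so r = (1 ± 3)/2.
Solving: r_1 = 2, r_2 = -1.

indicial: r^2 - 1 r - 2 = 0; roots r_1 = 2, r_2 = -1


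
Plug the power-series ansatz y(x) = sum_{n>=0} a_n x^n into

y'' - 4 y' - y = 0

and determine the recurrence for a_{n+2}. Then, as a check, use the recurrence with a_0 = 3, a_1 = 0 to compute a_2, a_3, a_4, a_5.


Substitute y = sum_n a_n x^n.
y''(x) has coefficient (n+2)(n+1) a_{n+2} at x^n;
-4 y'(x) has coefficient -4 (n+1) a_{n+1} at x^n;
-y(x) has coefficient -1 a_n at x^n.
Matching x^n: (n+2)(n+1) a_{n+2} - 4 (n+1) a_{n+1} - 1 a_n = 0.
Thus a_{n+2} = [4 (n+1) a_{n+1} + 1 a_n] / ((n+1)(n+2)).

Check with a_0 = 3, a_1 = 0 (apply the recurrence for n = 0, 1, 2, 3): a_0 = 3, a_1 = 0, a_2 = 3/2, a_3 = 2, a_4 = 17/8, a_5 = 9/5.

a_(n+2) = [4 (n+1) a_(n+1) + 1 a_n] / ((n+1)(n+2)); check: a_0 = 3, a_1 = 0, a_2 = 3/2, a_3 = 2, a_4 = 17/8, a_5 = 9/5


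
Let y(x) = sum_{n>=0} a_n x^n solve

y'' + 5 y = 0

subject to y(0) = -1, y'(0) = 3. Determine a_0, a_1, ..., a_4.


Ansatz: y(x) = sum_{n>=0} a_n x^n, so y'(x) = sum_{n>=1} n a_n x^(n-1) and y''(x) = sum_{n>=2} n(n-1) a_n x^(n-2).
Substitute into P(x) y'' + Q(x) y' + R(x) y = 0 with P(x) = 1, Q(x) = 0, R(x) = 5, and match powers of x.
Initial conditions: a_0 = -1, a_1 = 3.
Setting the coefficient of each power of x to zero and solving order by order (substituting the coefficients already found):
  x^0: 2 a_2 + 5 a_0 = 0  ->  2 a_2 = -5 a_0 = 5  ->  a_2 = 5/2
  x^1: 6 a_3 + 5 a_1 = 0  ->  6 a_3 = -5 a_1 = -15  ->  a_3 = -5/2
  x^2: 12 a_4 + 5 a_2 = 0  ->  12 a_4 = -5 a_2 = -25/2  ->  a_4 = -25/24
Truncated series: y(x) = -1 + 3 x + (5/2) x^2 - (5/2) x^3 - (25/24) x^4 + O(x^5).

a_0 = -1; a_1 = 3; a_2 = 5/2; a_3 = -5/2; a_4 = -25/24


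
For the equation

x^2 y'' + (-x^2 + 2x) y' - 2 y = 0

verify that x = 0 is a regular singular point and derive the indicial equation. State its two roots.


Divide by x^2 to reach normal form y'' + P_1(x) y' + P_2(x) y = 0 with P_1(x) = -1 + 2/x and P_2(x) = -2/x^2.
x = 0 is a singular point because the y'-coefficient -1 + 2/x has a pole at x = 0 and the y-coefficient -2/x^2 has a pole at x = 0.
It is a regular singular point because x P_1(x) = p(x) = 2 - x and x^2 P_2(x) = q(x) = -2 are polynomials, hence analytic at x = 0.
p(0) = 2,  q(0) = -2.
Indicial equation: r(r-1) + p(0) r + q(0) = 0, i.e. r^2 + (p(0) - 1) r + q(0) = 0, i.e. r^2 + 1 r - 2 = 0.
Discriminant: (1)^2 - 4(-2) = 9, so r = (-1 ± 3)/2.
Solving: r_1 = 1, r_2 = -2.

indicial: r^2 + 1 r - 2 = 0; roots r_1 = 1, r_2 = -2


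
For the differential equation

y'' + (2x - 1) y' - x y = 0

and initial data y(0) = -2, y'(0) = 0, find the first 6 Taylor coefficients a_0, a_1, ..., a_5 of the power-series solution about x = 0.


Ansatz: y(x) = sum_{n>=0} a_n x^n, so y'(x) = sum_{n>=1} n a_n x^(n-1) and y''(x) = sum_{n>=2} n(n-1) a_n x^(n-2).
Substitute into P(x) y'' + Q(x) y' + R(x) y = 0 with P(x) = 1, Q(x) = 2x - 1, R(x) = -x, and match powers of x.
Initial conditions: a_0 = -2, a_1 = 0.
Setting the coefficient of each power of x to zero and solving order by order (substituting the coefficients already found):
  x^0: 2 a_2 - a_1 = 0  ->  2 a_2 = a_1 = 0  ->  a_2 = 0
  x^1: 6 a_3 - 2 a_2 + 2 a_1 - a_0 = 0  ->  6 a_3 = 2 a_2 - 2 a_1 + a_0 = -2  ->  a_3 = -1/3
  x^2: 12 a_4 - 3 a_3 + 4 a_2 - a_1 = 0  ->  12 a_4 = 3 a_3 - 4 a_2 + a_1 = -1  ->  a_4 = -1/12
  x^3: 20 a_5 - 4 a_4 + 6 a_3 - a_2 = 0  ->  20 a_5 = 4 a_4 - 6 a_3 + a_2 = 5/3  ->  a_5 = 1/12
Truncated series: y(x) = -2 - (1/3) x^3 - (1/12) x^4 + (1/12) x^5 + O(x^6).

a_0 = -2; a_1 = 0; a_2 = 0; a_3 = -1/3; a_4 = -1/12; a_5 = 1/12


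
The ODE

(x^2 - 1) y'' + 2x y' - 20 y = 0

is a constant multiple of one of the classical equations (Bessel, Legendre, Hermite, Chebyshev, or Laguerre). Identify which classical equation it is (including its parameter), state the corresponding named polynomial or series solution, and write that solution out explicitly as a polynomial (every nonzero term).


All three coefficients share the factor -1; dividing through by -1 gives  (1 - x^2) y'' - 2x y' + 20 y = 0.
This matches the Legendre equation (1 - x^2) y'' - 2x y' + n(n+1) y = 0 (note the -2x y' term) with n(n+1) = 20, so n = 4; the polynomial solution is P_4(x).
With y = sum_k a_k x^k, matching x^k gives (k+2)(k+1) a_{k+2} = [k(k+1) - n(n+1)] a_k = (k - 4)(k + 5) a_k. The right side vanishes at k = 4, so the series with the parity of 4 terminates at degree 4.
Standard normalization (P_n(1) = 1): leading coefficient (2n)!/(2^n (n!)^2) = 40320/(16*576) = 35/8, so a_4 = 35/8. Work downward with a_k = (k+1)(k+2) a_{k+2} / ((k - 4)(k + 5)):
  a_2 = (3)(4)(35/8) / ((2 - 4)(2 + 5)) = (105/2)/(-14) = -15/4
  a_0 = (1)(2)(-15/4) / ((0 - 4)(0 + 5)) = (-15/2)/(-20) = 3/8
Hence P_4(x) = 35 x^4/8 - 15 x^2/4 + 3/8.

P_4(x); series = 35 x^4/8 - 15 x^2/4 + 3/8


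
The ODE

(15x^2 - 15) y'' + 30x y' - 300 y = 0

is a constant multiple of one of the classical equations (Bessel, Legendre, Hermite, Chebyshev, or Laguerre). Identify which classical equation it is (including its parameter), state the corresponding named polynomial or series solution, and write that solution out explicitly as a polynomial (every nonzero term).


All three coefficients share the factor -15; dividing through by -15 gives  (1 - x^2) y'' - 2x y' + 20 y = 0.
This matches the Legendre equation (1 - x^2) y'' - 2x y' + n(n+1) y = 0 (note the -2x y' term) with n(n+1) = 20, so n = 4; the polynomial solution is P_4(x).
With y = sum_k a_k x^k, matching x^k gives (k+2)(k+1) a_{k+2} = [k(k+1) - n(n+1)] a_k = (k - 4)(k + 5) a_k. The right side vanishes at k = 4, so the series with the parity of 4 terminates at degree 4.
Standard normalization (P_n(1) = 1): leading coefficient (2n)!/(2^n (n!)^2) = 40320/(16*576) = 35/8, so a_4 = 35/8. Work downward with a_k = (k+1)(k+2) a_{k+2} / ((k - 4)(k + 5)):
  a_2 = (3)(4)(35/8) / ((2 - 4)(2 + 5)) = (105/2)/(-14) = -15/4
  a_0 = (1)(2)(-15/4) / ((0 - 4)(0 + 5)) = (-15/2)/(-20) = 3/8
Hence P_4(x) = 35 x^4/8 - 15 x^2/4 + 3/8.

P_4(x); series = 35 x^4/8 - 15 x^2/4 + 3/8


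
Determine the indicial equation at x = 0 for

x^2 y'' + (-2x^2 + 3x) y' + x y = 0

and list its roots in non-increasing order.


Divide by x^2 to reach normal form y'' + P_1(x) y' + P_2(x) y = 0 with P_1(x) = -2 + 3/x and P_2(x) = 1/x.
x = 0 is a singular point because the y'-coefficient -2 + 3/x has a pole at x = 0 and the y-coefficient 1/x has a pole at x = 0.
It is a regular singular point because x P_1(x) = p(x) = 3 - 2x and x^2 P_2(x) = q(x) = x are polynomials, hence analytic at x = 0.
p(0) = 3,  q(0) = 0.
Indicial equation: r(r-1) + p(0) r + q(0) = 0, i.e. r^2 + (p(0) - 1) r + q(0) = 0, i.e. r^2 + 2 r = 0.
Discriminant: (2)^2 - 4(0) = 4, so r = (-2 ± 2)/2.
Solving: r_1 = 0, r_2 = -2.

indicial: r^2 + 2 r = 0; roots r_1 = 0, r_2 = -2


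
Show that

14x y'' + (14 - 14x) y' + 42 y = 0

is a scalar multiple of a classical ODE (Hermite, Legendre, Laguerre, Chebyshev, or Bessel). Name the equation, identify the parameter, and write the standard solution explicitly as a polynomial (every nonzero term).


All three coefficients share the factor 14; dividing through by 14 gives  x y'' + (1 - x) y' + 3 y = 0.
This matches the Laguerre equation x y'' + (1 - x) y' + n y = 0 with n = 3; the polynomial solution is L_3(x).
With y = sum_k a_k x^k, matching x^k gives (k+1)k a_{k+1} + (k+1) a_{k+1} - k a_k + n a_k = 0, i.e. (k+1)^2 a_{k+1} = (k - n) a_k = (k - 3) a_k. The right side vanishes at k = 3, so the series terminates at degree 3.
Standard normalization L_n(0) = 1 gives a_0 = 1. Work upward with a_{k+1} = (k - 3) a_k / (k+1)^2:
  a_1 = (0 - 3)(1) / 1^2 = -3/1 = -3
  a_2 = (1 - 3)(-3) / 2^2 = 6/4 = 3/2
  a_3 = (2 - 3)(3/2) / 3^2 = (-3/2)/9 = -1/6
Hence L_3(x) = -x^3/6 + 3 x^2/2 - 3 x + 1.

L_3(x); series = -x^3/6 + 3 x^2/2 - 3 x + 1


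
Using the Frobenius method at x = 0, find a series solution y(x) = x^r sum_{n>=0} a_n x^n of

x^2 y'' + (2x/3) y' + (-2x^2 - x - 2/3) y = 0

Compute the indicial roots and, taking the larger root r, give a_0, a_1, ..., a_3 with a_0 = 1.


Write in Frobenius form y'' + (p(x)/x) y' + (q(x)/x^2) y = 0:
  p(x) = 2/3,  q(x) = -2x^2 - x - 2/3.
Indicial equation: r(r-1) + (2/3) r + (-2/3) = 0 -> roots r_1 = 1, r_2 = -2/3.
Take r = r_1 = 1. Let y(x) = x^r sum_{n>=0} a_n x^n with a_0 = 1.
Substitute y = x^r sum a_n x^n and match x^{r+n}. The recurrence is
  D(n) a_n - 1 a_{n-1} - 2 a_{n-2} = 0,  where D(n) = (r+n)(r+n-1) + (2/3)(r+n) + (-2/3).
  a_n = [1 a_{n-1} + 2 a_{n-2}] / D(n).
Since the indicial polynomial factors as (r - r_1)(r - r_2), D(n) = (r_1 + n - r_1)(r_1 + n - r_2) = n(n + 5/3).
Evaluating step by step (a_0 = 1):
  n = 1: D(1) = 1(1 + 5/3) = 8/3; numerator = 1(1) = 1; a_1 = (1)/(8/3) = 3/8
  n = 2: D(2) = 2(2 + 5/3) = 22/3; numerator = 1(3/8) + 2(1) = 19/8; a_2 = (19/8)/(22/3) = 57/176
  n = 3: D(3) = 3(3 + 5/3) = 14; numerator = 1(57/176) + 2(3/8) = 189/176; a_3 = (189/176)/(14) = 27/352

r = 1; a_0 = 1; a_1 = 3/8; a_2 = 57/176; a_3 = 27/352


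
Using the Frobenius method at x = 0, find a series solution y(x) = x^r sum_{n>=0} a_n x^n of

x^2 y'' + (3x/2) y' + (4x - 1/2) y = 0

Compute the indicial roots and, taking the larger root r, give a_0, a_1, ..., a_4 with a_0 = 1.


Write in Frobenius form y'' + (p(x)/x) y' + (q(x)/x^2) y = 0:
  p(x) = 3/2,  q(x) = 4x - 1/2.
Indicial equation: r(r-1) + (3/2) r + (-1/2) = 0 -> roots r_1 = 1/2, r_2 = -1.
Take r = r_1 = 1/2. Let y(x) = x^r sum_{n>=0} a_n x^n with a_0 = 1.
Substitute y = x^r sum a_n x^n and match x^{r+n}. The recurrence is
  D(n) a_n + 4 a_{n-1} = 0,  where D(n) = (r+n)(r+n-1) + (3/2)(r+n) + (-1/2).
  a_n = -4 / D(n) * a_{n-1}.
Since the indicial polynomial factors as (r - r_1)(r - r_2), D(n) = (r_1 + n - r_1)(r_1 + n - r_2) = n(n + 3/2).
Evaluating step by step (a_0 = 1):
  n = 1: D(1) = 1(1 + 3/2) = 5/2; numerator = -4(1) = -4; a_1 = (-4)/(5/2) = -8/5
  n = 2: D(2) = 2(2 + 3/2) = 7; numerator = -4(-8/5) = 32/5; a_2 = (32/5)/(7) = 32/35
  n = 3: D(3) = 3(3 + 3/2) = 27/2; numerator = -4(32/35) = -128/35; a_3 = (-128/35)/(27/2) = -256/945
  n = 4: D(4) = 4(4 + 3/2) = 22; numerator = -4(-256/945) = 1024/945; a_4 = (1024/945)/(22) = 512/10395

r = 1/2; a_0 = 1; a_1 = -8/5; a_2 = 32/35; a_3 = -256/945; a_4 = 512/10395


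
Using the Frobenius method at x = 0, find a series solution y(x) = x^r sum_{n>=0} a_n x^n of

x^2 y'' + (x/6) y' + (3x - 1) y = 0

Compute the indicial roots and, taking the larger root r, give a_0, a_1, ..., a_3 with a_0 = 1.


Write in Frobenius form y'' + (p(x)/x) y' + (q(x)/x^2) y = 0:
  p(x) = 1/6,  q(x) = 3x - 1.
Indicial equation: r(r-1) + (1/6) r + (-1) = 0 -> roots r_1 = 3/2, r_2 = -2/3.
Take r = r_1 = 3/2. Let y(x) = x^r sum_{n>=0} a_n x^n with a_0 = 1.
Substitute y = x^r sum a_n x^n and match x^{r+n}. The recurrence is
  D(n) a_n + 3 a_{n-1} = 0,  where D(n) = (r+n)(r+n-1) + (1/6)(r+n) + (-1).
  a_n = -3 / D(n) * a_{n-1}.
Since the indicial polynomial factors as (r - r_1)(r - r_2), D(n) = (r_1 + n - r_1)(r_1 + n - r_2) = n(n + 13/6).
Evaluating step by step (a_0 = 1):
  n = 1: D(1) = 1(1 + 13/6) = 19/6; numerator = -3(1) = -3; a_1 = (-3)/(19/6) = -18/19
  n = 2: D(2) = 2(2 + 13/6) = 25/3; numerator = -3(-18/19) = 54/19; a_2 = (54/19)/(25/3) = 162/475
  n = 3: D(3) = 3(3 + 13/6) = 31/2; numerator = -3(162/475) = -486/475; a_3 = (-486/475)/(31/2) = -972/14725

r = 3/2; a_0 = 1; a_1 = -18/19; a_2 = 162/475; a_3 = -972/14725


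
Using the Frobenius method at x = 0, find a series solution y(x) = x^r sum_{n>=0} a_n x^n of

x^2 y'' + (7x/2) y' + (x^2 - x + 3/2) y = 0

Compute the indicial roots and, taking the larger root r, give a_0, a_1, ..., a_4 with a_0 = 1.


Write in Frobenius form y'' + (p(x)/x) y' + (q(x)/x^2) y = 0:
  p(x) = 7/2,  q(x) = x^2 - x + 3/2.
Indicial equation: r(r-1) + (7/2) r + (3/2) = 0 -> roots r_1 = -1, r_2 = -3/2.
Take r = r_1 = -1. Let y(x) = x^r sum_{n>=0} a_n x^n with a_0 = 1.
Substitute y = x^r sum a_n x^n and match x^{r+n}. The recurrence is
  D(n) a_n - 1 a_{n-1} + 1 a_{n-2} = 0,  where D(n) = (r+n)(r+n-1) + (7/2)(r+n) + (3/2).
  a_n = [1 a_{n-1} - 1 a_{n-2}] / D(n).
Since the indicial polynomial factors as (r - r_1)(r - r_2), D(n) = (r_1 + n - r_1)(r_1 + n - r_2) = n(n + 1/2).
Evaluating step by step (a_0 = 1):
  n = 1: D(1) = 1(1 + 1/2) = 3/2; numerator = 1(1) = 1; a_1 = (1)/(3/2) = 2/3
  n = 2: D(2) = 2(2 + 1/2) = 5; numerator = 1(2/3) - 1(1) = -1/3; a_2 = (-1/3)/(5) = -1/15
  n = 3: D(3) = 3(3 + 1/2) = 21/2; numerator = 1(-1/15) - 1(2/3) = -11/15; a_3 = (-11/15)/(21/2) = -22/315
  n = 4: D(4) = 4(4 + 1/2) = 18; numerator = 1(-22/315) - 1(-1/15) = -1/315; a_4 = (-1/315)/(18) = -1/5670

r = -1; a_0 = 1; a_1 = 2/3; a_2 = -1/15; a_3 = -22/315; a_4 = -1/5670


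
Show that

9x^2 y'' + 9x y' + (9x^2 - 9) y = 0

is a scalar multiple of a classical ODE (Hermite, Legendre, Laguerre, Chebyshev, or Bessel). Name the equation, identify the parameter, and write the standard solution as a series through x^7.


All three coefficients share the factor 9; dividing through by 9 gives  x^2 y'' + x y' + (x^2 - 1) y = 0.
This matches the Bessel equation x^2 y'' + x y' + (x^2 - nu^2) y = 0 with nu^2 = 1, so nu = 1; the solution bounded at x = 0 is J_1(x).
Frobenius at x = 0: indicial roots ±nu; for r = nu the recurrence k(k + 2nu) c_k = -c_{k-2} gives the standard series J_nu(x) = sum_{k>=0} (-1)^k / (k! (k+nu)!) (x/2)^(2k+nu). Evaluate the first 4 terms:
  k = 0: (-1)^0 / (0! * 1! * 2^1) x^1 = 1/(1*1*2) x^1 = (1/2) x^1
  k = 1: (-1)^1 / (1! * 2! * 2^3) x^3 = -1/(1*2*8) x^3 = (-1/16) x^3
  k = 2: (-1)^2 / (2! * 3! * 2^5) x^5 = 1/(2*6*32) x^5 = (1/384) x^5
  k = 3: (-1)^3 / (3! * 4! * 2^7) x^7 = -1/(6*24*128) x^7 = (-1/18432) x^7
Hence J_1(x) = -x^7/18432 + x^5/384 - x^3/16 + x/2 + ....

J_1(x); series = -x^7/18432 + x^5/384 - x^3/16 + x/2


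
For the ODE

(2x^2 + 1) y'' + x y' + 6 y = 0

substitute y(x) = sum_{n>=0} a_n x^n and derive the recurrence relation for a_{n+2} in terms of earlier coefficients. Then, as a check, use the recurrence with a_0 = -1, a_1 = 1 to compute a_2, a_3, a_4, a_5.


Substitute y = sum_n a_n x^n.
(1 + 2 x^2) y'' contributes (n+2)(n+1) a_{n+2} + 2 n(n-1) a_n at x^n.
x y'(x) contributes n a_n at x^n.
6 y(x) contributes 6 a_n at x^n.
Matching x^n: (n+2)(n+1) a_{n+2} + (2 n(n-1) + n + 6) a_n = 0.
Thus a_{n+2} = (-2 n(n-1) - n - 6) / ((n+1)(n+2)) * a_n.

Check with a_0 = -1, a_1 = 1 (apply the recurrence for n = 0, 1, 2, 3): a_0 = -1, a_1 = 1, a_2 = 3, a_3 = -7/6, a_4 = -3, a_5 = 49/40.

a_(n+2) = (-2 n(n-1) - n - 6) / ((n+1)(n+2)) * a_n; check: a_0 = -1, a_1 = 1, a_2 = 3, a_3 = -7/6, a_4 = -3, a_5 = 49/40


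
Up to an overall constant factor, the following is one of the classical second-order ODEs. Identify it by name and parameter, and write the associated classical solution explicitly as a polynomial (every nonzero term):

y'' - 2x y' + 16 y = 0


The equation is already in a standard form:  y'' - 2x y' + 16 y = 0.
This matches the Hermite equation y'' - 2x y' + 2n y = 0 with 2n = 16, so n = 8; the polynomial solution is H_8(x).
With y = sum_k a_k x^k, matching x^k gives (k+2)(k+1) a_{k+2} = 2(k - n) a_k = 2(k - 8) a_k. The right side vanishes at k = 8, so the series with the parity of 8 terminates at degree 8.
Standard normalization: leading coefficient of H_n is 2^n, so a_8 = 2^8 = 256. Work downward with a_k = (k+1)(k+2) a_{k+2} / (2(k - n)):
  a_6 = (7)(8)(256) / (2(6 - 8)) = 14336/(-4) = -3584
  a_4 = (5)(6)(-3584) / (2(4 - 8)) = -107520/(-8) = 13440
  a_2 = (3)(4)(13440) / (2(2 - 8)) = 161280/(-12) = -13440
  a_0 = (1)(2)(-13440) / (2(0 - 8)) = -26880/(-16) = 1680
Hence H_8(x) = 256 x^8 - 3584 x^6 + 13440 x^4 - 13440 x^2 + 1680.

H_8(x); series = 256 x^8 - 3584 x^6 + 13440 x^4 - 13440 x^2 + 1680


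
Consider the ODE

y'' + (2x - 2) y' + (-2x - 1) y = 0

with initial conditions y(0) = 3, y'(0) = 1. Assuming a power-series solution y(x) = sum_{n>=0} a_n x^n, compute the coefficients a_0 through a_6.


Ansatz: y(x) = sum_{n>=0} a_n x^n, so y'(x) = sum_{n>=1} n a_n x^(n-1) and y''(x) = sum_{n>=2} n(n-1) a_n x^(n-2).
Substitute into P(x) y'' + Q(x) y' + R(x) y = 0 with P(x) = 1, Q(x) = 2x - 2, R(x) = -2x - 1, and match powers of x.
Initial conditions: a_0 = 3, a_1 = 1.
Setting the coefficient of each power of x to zero and solving order by order (substituting the coefficients already found):
  x^0: 2 a_2 - 2 a_1 - a_0 = 0  ->  2 a_2 = 2 a_1 + a_0 = 5  ->  a_2 = 5/2
  x^1: 6 a_3 - 4 a_2 + a_1 - 2 a_0 = 0  ->  6 a_3 = 4 a_2 - a_1 + 2 a_0 = 15  ->  a_3 = 5/2
  x^2: 12 a_4 - 6 a_3 + 3 a_2 - 2 a_1 = 0  ->  12 a_4 = 6 a_3 - 3 a_2 + 2 a_1 = 19/2  ->  a_4 = 19/24
  x^3: 20 a_5 - 8 a_4 + 5 a_3 - 2 a_2 = 0  ->  20 a_5 = 8 a_4 - 5 a_3 + 2 a_2 = -7/6  ->  a_5 = -7/120
  x^4: 30 a_6 - 10 a_5 + 7 a_4 - 2 a_3 = 0  ->  30 a_6 = 10 a_5 - 7 a_4 + 2 a_3 = -9/8  ->  a_6 = -3/80
Truncated series: y(x) = 3 + x + (5/2) x^2 + (5/2) x^3 + (19/24) x^4 - (7/120) x^5 - (3/80) x^6 + O(x^7).

a_0 = 3; a_1 = 1; a_2 = 5/2; a_3 = 5/2; a_4 = 19/24; a_5 = -7/120; a_6 = -3/80


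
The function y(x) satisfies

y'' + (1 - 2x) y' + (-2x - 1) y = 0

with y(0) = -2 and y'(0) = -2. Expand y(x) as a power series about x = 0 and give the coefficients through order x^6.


Ansatz: y(x) = sum_{n>=0} a_n x^n, so y'(x) = sum_{n>=1} n a_n x^(n-1) and y''(x) = sum_{n>=2} n(n-1) a_n x^(n-2).
Substitute into P(x) y'' + Q(x) y' + R(x) y = 0 with P(x) = 1, Q(x) = 1 - 2x, R(x) = -2x - 1, and match powers of x.
Initial conditions: a_0 = -2, a_1 = -2.
Setting the coefficient of each power of x to zero and solving order by order (substituting the coefficients already found):
  x^0: 2 a_2 + a_1 - a_0 = 0  ->  2 a_2 = -a_1 + a_0 = 0  ->  a_2 = 0
  x^1: 6 a_3 + 2 a_2 - 3 a_1 - 2 a_0 = 0  ->  6 a_3 = -2 a_2 + 3 a_1 + 2 a_0 = -10  ->  a_3 = -5/3
  x^2: 12 a_4 + 3 a_3 - 5 a_2 - 2 a_1 = 0  ->  12 a_4 = -3 a_3 + 5 a_2 + 2 a_1 = 1  ->  a_4 = 1/12
  x^3: 20 a_5 + 4 a_4 - 7 a_3 - 2 a_2 = 0  ->  20 a_5 = -4 a_4 + 7 a_3 + 2 a_2 = -12  ->  a_5 = -3/5
  x^4: 30 a_6 + 5 a_5 - 9 a_4 - 2 a_3 = 0  ->  30 a_6 = -5 a_5 + 9 a_4 + 2 a_3 = 5/12  ->  a_6 = 1/72
Truncated series: y(x) = -2 - 2 x - (5/3) x^3 + (1/12) x^4 - (3/5) x^5 + (1/72) x^6 + O(x^7).

a_0 = -2; a_1 = -2; a_2 = 0; a_3 = -5/3; a_4 = 1/12; a_5 = -3/5; a_6 = 1/72


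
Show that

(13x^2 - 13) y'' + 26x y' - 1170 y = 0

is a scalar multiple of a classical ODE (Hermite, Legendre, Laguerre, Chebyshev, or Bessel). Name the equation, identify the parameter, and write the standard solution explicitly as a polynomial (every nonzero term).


All three coefficients share the factor -13; dividing through by -13 gives  (1 - x^2) y'' - 2x y' + 90 y = 0.
This matches the Legendre equation (1 - x^2) y'' - 2x y' + n(n+1) y = 0 (note the -2x y' term) with n(n+1) = 90, so n = 9; the polynomial solution is P_9(x).
With y = sum_k a_k x^k, matching x^k gives (k+2)(k+1) a_{k+2} = [k(k+1) - n(n+1)] a_k = (k - 9)(k + 10) a_k. The right side vanishes at k = 9, so the series with the parity of 9 terminates at degree 9.
Standard normalization (P_n(1) = 1): leading coefficient (2n)!/(2^n (n!)^2) = 6402373705728000/(512*131681894400) = 12155/128, so a_9 = 12155/128. Work downward with a_k = (k+1)(k+2) a_{k+2} / ((k - 9)(k + 10)):
  a_7 = (8)(9)(12155/128) / ((7 - 9)(7 + 10)) = (109395/16)/(-34) = -6435/32
  a_5 = (6)(7)(-6435/32) / ((5 - 9)(5 + 10)) = (-135135/16)/(-60) = 9009/64
  a_3 = (4)(5)(9009/64) / ((3 - 9)(3 + 10)) = (45045/16)/(-78) = -1155/32
  a_1 = (2)(3)(-1155/32) / ((1 - 9)(1 + 10)) = (-3465/16)/(-88) = 315/128
Hence P_9(x) = 12155 x^9/128 - 6435 x^7/32 + 9009 x^5/64 - 1155 x^3/32 + 315 x/128.

P_9(x); series = 12155 x^9/128 - 6435 x^7/32 + 9009 x^5/64 - 1155 x^3/32 + 315 x/128


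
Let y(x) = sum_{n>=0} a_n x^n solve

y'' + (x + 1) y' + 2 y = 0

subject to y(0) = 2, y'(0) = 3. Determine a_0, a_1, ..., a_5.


Ansatz: y(x) = sum_{n>=0} a_n x^n, so y'(x) = sum_{n>=1} n a_n x^(n-1) and y''(x) = sum_{n>=2} n(n-1) a_n x^(n-2).
Substitute into P(x) y'' + Q(x) y' + R(x) y = 0 with P(x) = 1, Q(x) = x + 1, R(x) = 2, and match powers of x.
Initial conditions: a_0 = 2, a_1 = 3.
Setting the coefficient of each power of x to zero and solving order by order (substituting the coefficients already found):
  x^0: 2 a_2 + a_1 + 2 a_0 = 0  ->  2 a_2 = -a_1 - 2 a_0 = -7  ->  a_2 = -7/2
  x^1: 6 a_3 + 2 a_2 + 3 a_1 = 0  ->  6 a_3 = -2 a_2 - 3 a_1 = -2  ->  a_3 = -1/3
  x^2: 12 a_4 + 3 a_3 + 4 a_2 = 0  ->  12 a_4 = -3 a_3 - 4 a_2 = 15  ->  a_4 = 5/4
  x^3: 20 a_5 + 4 a_4 + 5 a_3 = 0  ->  20 a_5 = -4 a_4 - 5 a_3 = -10/3  ->  a_5 = -1/6
Truncated series: y(x) = 2 + 3 x - (7/2) x^2 - (1/3) x^3 + (5/4) x^4 - (1/6) x^5 + O(x^6).

a_0 = 2; a_1 = 3; a_2 = -7/2; a_3 = -1/3; a_4 = 5/4; a_5 = -1/6


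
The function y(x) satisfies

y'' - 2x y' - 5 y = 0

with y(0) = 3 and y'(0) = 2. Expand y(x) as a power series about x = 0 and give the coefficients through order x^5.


Ansatz: y(x) = sum_{n>=0} a_n x^n, so y'(x) = sum_{n>=1} n a_n x^(n-1) and y''(x) = sum_{n>=2} n(n-1) a_n x^(n-2).
Substitute into P(x) y'' + Q(x) y' + R(x) y = 0 with P(x) = 1, Q(x) = -2x, R(x) = -5, and match powers of x.
Initial conditions: a_0 = 3, a_1 = 2.
Setting the coefficient of each power of x to zero and solving order by order (substituting the coefficients already found):
  x^0: 2 a_2 - 5 a_0 = 0  ->  2 a_2 = 5 a_0 = 15  ->  a_2 = 15/2
  x^1: 6 a_3 - 7 a_1 = 0  ->  6 a_3 = 7 a_1 = 14  ->  a_3 = 7/3
  x^2: 12 a_4 - 9 a_2 = 0  ->  12 a_4 = 9 a_2 = 135/2  ->  a_4 = 45/8
  x^3: 20 a_5 - 11 a_3 = 0  ->  20 a_5 = 11 a_3 = 77/3  ->  a_5 = 77/60
Truncated series: y(x) = 3 + 2 x + (15/2) x^2 + (7/3) x^3 + (45/8) x^4 + (77/60) x^5 + O(x^6).

a_0 = 3; a_1 = 2; a_2 = 15/2; a_3 = 7/3; a_4 = 45/8; a_5 = 77/60


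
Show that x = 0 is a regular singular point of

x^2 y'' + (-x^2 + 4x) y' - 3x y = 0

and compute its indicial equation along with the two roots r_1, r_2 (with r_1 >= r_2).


Divide by x^2 to reach normal form y'' + P_1(x) y' + P_2(x) y = 0 with P_1(x) = -1 + 4/x and P_2(x) = -3/x.
x = 0 is a singular point because the y'-coefficient -1 + 4/x has a pole at x = 0 and the y-coefficient -3/x has a pole at x = 0.
It is a regular singular point because x P_1(x) = p(x) = 4 - x and x^2 P_2(x) = q(x) = -3x are polynomials, hence analytic at x = 0.
p(0) = 4,  q(0) = 0.
Indicial equation: r(r-1) + p(0) r + q(0) = 0, i.e. r^2 + (p(0) - 1) r + q(0) = 0, i.e. r^2 + 3 r = 0.
Discriminant: (3)^2 - 4(0) = 9, so r = (-3 ± 3)/2.
Solving: r_1 = 0, r_2 = -3.

indicial: r^2 + 3 r = 0; roots r_1 = 0, r_2 = -3


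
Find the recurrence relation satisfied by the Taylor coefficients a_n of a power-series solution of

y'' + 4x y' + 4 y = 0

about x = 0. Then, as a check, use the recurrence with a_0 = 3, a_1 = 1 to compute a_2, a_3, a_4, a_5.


Substitute y = sum_n a_n x^n.
y''(x) has coefficient (n+2)(n+1) a_{n+2} at x^n;
4 x y'(x) has coefficient 4 n a_n at x^n (shift);
4 y(x) has coefficient 4 a_n at x^n.
Matching x^n: (n+2)(n+1) a_{n+2} + (4n + 4) a_n = 0.
Thus a_{n+2} = (-4n - 4) / ((n+1)(n+2)) * a_n.

Check with a_0 = 3, a_1 = 1 (apply the recurrence for n = 0, 1, 2, 3): a_0 = 3, a_1 = 1, a_2 = -6, a_3 = -4/3, a_4 = 6, a_5 = 16/15.

a_(n+2) = (-4n - 4) / ((n+1)(n+2)) * a_n; check: a_0 = 3, a_1 = 1, a_2 = -6, a_3 = -4/3, a_4 = 6, a_5 = 16/15


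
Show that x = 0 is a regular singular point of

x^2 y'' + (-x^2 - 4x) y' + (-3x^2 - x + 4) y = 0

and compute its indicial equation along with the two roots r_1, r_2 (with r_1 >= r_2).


Divide by x^2 to reach normal form y'' + P_1(x) y' + P_2(x) y = 0 with P_1(x) = -1 - 4/x and P_2(x) = -3 - 1/x + 4/x^2.
x = 0 is a singular point because the y'-coefficient -1 - 4/x has a pole at x = 0 and the y-coefficient -3 - 1/x + 4/x^2 has a pole at x = 0.
It is a regular singular point because x P_1(x) = p(x) = -x - 4 and x^2 P_2(x) = q(x) = -3x^2 - x + 4 are polynomials, hence analytic at x = 0.
p(0) = -4,  q(0) = 4.
Indicial equation: r(r-1) + p(0) r + q(0) = 0, i.e. r^2 + (p(0) - 1) r + q(0) = 0, i.e. r^2 - 5 r + 4 = 0.
Discriminant: (-5)^2 - 4(4) = 9, so r = (5 ± 3)/2.
Solving: r_1 = 4, r_2 = 1.

indicial: r^2 - 5 r + 4 = 0; roots r_1 = 4, r_2 = 1


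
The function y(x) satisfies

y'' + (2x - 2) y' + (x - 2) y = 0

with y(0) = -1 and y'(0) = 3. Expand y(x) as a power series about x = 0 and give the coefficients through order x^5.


Ansatz: y(x) = sum_{n>=0} a_n x^n, so y'(x) = sum_{n>=1} n a_n x^(n-1) and y''(x) = sum_{n>=2} n(n-1) a_n x^(n-2).
Substitute into P(x) y'' + Q(x) y' + R(x) y = 0 with P(x) = 1, Q(x) = 2x - 2, R(x) = x - 2, and match powers of x.
Initial conditions: a_0 = -1, a_1 = 3.
Setting the coefficient of each power of x to zero and solving order by order (substituting the coefficients already found):
  x^0: 2 a_2 - 2 a_1 - 2 a_0 = 0  ->  2 a_2 = 2 a_1 + 2 a_0 = 4  ->  a_2 = 2
  x^1: 6 a_3 - 4 a_2 + a_0 = 0  ->  6 a_3 = 4 a_2 - a_0 = 9  ->  a_3 = 3/2
  x^2: 12 a_4 - 6 a_3 + 2 a_2 + a_1 = 0  ->  12 a_4 = 6 a_3 - 2 a_2 - a_1 = 2  ->  a_4 = 1/6
  x^3: 20 a_5 - 8 a_4 + 4 a_3 + a_2 = 0  ->  20 a_5 = 8 a_4 - 4 a_3 - a_2 = -20/3  ->  a_5 = -1/3
Truncated series: y(x) = -1 + 3 x + 2 x^2 + (3/2) x^3 + (1/6) x^4 - (1/3) x^5 + O(x^6).

a_0 = -1; a_1 = 3; a_2 = 2; a_3 = 3/2; a_4 = 1/6; a_5 = -1/3


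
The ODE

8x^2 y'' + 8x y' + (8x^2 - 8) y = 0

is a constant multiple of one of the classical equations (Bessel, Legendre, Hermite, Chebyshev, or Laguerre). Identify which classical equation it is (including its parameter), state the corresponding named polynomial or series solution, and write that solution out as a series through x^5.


All three coefficients share the factor 8; dividing through by 8 gives  x^2 y'' + x y' + (x^2 - 1) y = 0.
This matches the Bessel equation x^2 y'' + x y' + (x^2 - nu^2) y = 0 with nu^2 = 1, so nu = 1; the solution bounded at x = 0 is J_1(x).
Frobenius at x = 0: indicial roots ±nu; for r = nu the recurrence k(k + 2nu) c_k = -c_{k-2} gives the standard series J_nu(x) = sum_{k>=0} (-1)^k / (k! (k+nu)!) (x/2)^(2k+nu). Evaluate the first 3 terms:
  k = 0: (-1)^0 / (0! * 1! * 2^1) x^1 = 1/(1*1*2) x^1 = (1/2) x^1
  k = 1: (-1)^1 / (1! * 2! * 2^3) x^3 = -1/(1*2*8) x^3 = (-1/16) x^3
  k = 2: (-1)^2 / (2! * 3! * 2^5) x^5 = 1/(2*6*32) x^5 = (1/384) x^5
Hence J_1(x) = x^5/384 - x^3/16 + x/2 + ....

J_1(x); series = x^5/384 - x^3/16 + x/2


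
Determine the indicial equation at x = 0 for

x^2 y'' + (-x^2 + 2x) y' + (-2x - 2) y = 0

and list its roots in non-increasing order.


Divide by x^2 to reach normal form y'' + P_1(x) y' + P_2(x) y = 0 with P_1(x) = -1 + 2/x and P_2(x) = -2/x - 2/x^2.
x = 0 is a singular point because the y'-coefficient -1 + 2/x has a pole at x = 0 and the y-coefficient -2/x - 2/x^2 has a pole at x = 0.
It is a regular singular point because x P_1(x) = p(x) = 2 - x and x^2 P_2(x) = q(x) = -2x - 2 are polynomials, hence analytic at x = 0.
p(0) = 2,  q(0) = -2.
Indicial equation: r(r-1) + p(0) r + q(0) = 0, i.e. r^2 + (p(0) - 1) r + q(0) = 0, i.e. r^2 + 1 r - 2 = 0.
Discriminant: (1)^2 - 4(-2) = 9, so r = (-1 ± 3)/2.
Solving: r_1 = 1, r_2 = -2.

indicial: r^2 + 1 r - 2 = 0; roots r_1 = 1, r_2 = -2


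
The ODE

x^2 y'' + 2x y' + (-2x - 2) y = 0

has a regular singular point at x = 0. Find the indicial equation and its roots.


Divide by x^2 to reach normal form y'' + P_1(x) y' + P_2(x) y = 0 with P_1(x) = 2/x and P_2(x) = -2/x - 2/x^2.
x = 0 is a singular point because the y'-coefficient 2/x has a pole at x = 0 and the y-coefficient -2/x - 2/x^2 has a pole at x = 0.
It is a regular singular point because x P_1(x) = p(x) = 2 and x^2 P_2(x) = q(x) = -2x - 2 are polynomials, hence analytic at x = 0.
p(0) = 2,  q(0) = -2.
Indicial equation: r(r-1) + p(0) r + q(0) = 0, i.e. r^2 + (p(0) - 1) r + q(0) = 0, i.e. r^2 + 1 r - 2 = 0.
Discriminant: (1)^2 - 4(-2) = 9, so r = (-1 ± 3)/2.
Solving: r_1 = 1, r_2 = -2.

indicial: r^2 + 1 r - 2 = 0; roots r_1 = 1, r_2 = -2


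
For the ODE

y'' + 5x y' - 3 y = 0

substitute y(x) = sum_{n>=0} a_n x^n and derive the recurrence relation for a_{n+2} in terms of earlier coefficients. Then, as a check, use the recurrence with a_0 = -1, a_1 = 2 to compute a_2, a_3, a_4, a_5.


Substitute y = sum_n a_n x^n.
y''(x) has coefficient (n+2)(n+1) a_{n+2} at x^n;
5 x y'(x) has coefficient 5 n a_n at x^n (shift);
-3 y(x) has coefficient -3 a_n at x^n.
Matching x^n: (n+2)(n+1) a_{n+2} + (5n - 3) a_n = 0.
Thus a_{n+2} = (-5n + 3) / ((n+1)(n+2)) * a_n.

Check with a_0 = -1, a_1 = 2 (apply the recurrence for n = 0, 1, 2, 3): a_0 = -1, a_1 = 2, a_2 = -3/2, a_3 = -2/3, a_4 = 7/8, a_5 = 2/5.

a_(n+2) = (-5n + 3) / ((n+1)(n+2)) * a_n; check: a_0 = -1, a_1 = 2, a_2 = -3/2, a_3 = -2/3, a_4 = 7/8, a_5 = 2/5


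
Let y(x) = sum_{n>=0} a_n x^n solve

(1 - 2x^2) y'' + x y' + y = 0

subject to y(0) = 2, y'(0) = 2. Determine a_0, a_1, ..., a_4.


Ansatz: y(x) = sum_{n>=0} a_n x^n, so y'(x) = sum_{n>=1} n a_n x^(n-1) and y''(x) = sum_{n>=2} n(n-1) a_n x^(n-2).
Substitute into P(x) y'' + Q(x) y' + R(x) y = 0 with P(x) = 1 - 2x^2, Q(x) = x, R(x) = 1, and match powers of x.
Initial conditions: a_0 = 2, a_1 = 2.
Setting the coefficient of each power of x to zero and solving order by order (substituting the coefficients already found):
  x^0: 2 a_2 + a_0 = 0  ->  2 a_2 = -a_0 = -2  ->  a_2 = -1
  x^1: 6 a_3 + 2 a_1 = 0  ->  6 a_3 = -2 a_1 = -4  ->  a_3 = -2/3
  x^2: 12 a_4 - a_2 = 0  ->  12 a_4 = a_2 = -1  ->  a_4 = -1/12
Truncated series: y(x) = 2 + 2 x - x^2 - (2/3) x^3 - (1/12) x^4 + O(x^5).

a_0 = 2; a_1 = 2; a_2 = -1; a_3 = -2/3; a_4 = -1/12


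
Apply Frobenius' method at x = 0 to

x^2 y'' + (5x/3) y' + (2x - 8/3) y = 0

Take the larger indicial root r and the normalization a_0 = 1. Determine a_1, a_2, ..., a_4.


Write in Frobenius form y'' + (p(x)/x) y' + (q(x)/x^2) y = 0:
  p(x) = 5/3,  q(x) = 2x - 8/3.
Indicial equation: r(r-1) + (5/3) r + (-8/3) = 0 -> roots r_1 = 4/3, r_2 = -2.
Take r = r_1 = 4/3. Let y(x) = x^r sum_{n>=0} a_n x^n with a_0 = 1.
Substitute y = x^r sum a_n x^n and match x^{r+n}. The recurrence is
  D(n) a_n + 2 a_{n-1} = 0,  where D(n) = (r+n)(r+n-1) + (5/3)(r+n) + (-8/3).
  a_n = -2 / D(n) * a_{n-1}.
Since the indicial polynomial factors as (r - r_1)(r - r_2), D(n) = (r_1 + n - r_1)(r_1 + n - r_2) = n(n + 10/3).
Evaluating step by step (a_0 = 1):
  n = 1: D(1) = 1(1 + 10/3) = 13/3; numerator = -2(1) = -2; a_1 = (-2)/(13/3) = -6/13
  n = 2: D(2) = 2(2 + 10/3) = 32/3; numerator = -2(-6/13) = 12/13; a_2 = (12/13)/(32/3) = 9/104
  n = 3: D(3) = 3(3 + 10/3) = 19; numerator = -2(9/104) = -9/52; a_3 = (-9/52)/(19) = -9/988
  n = 4: D(4) = 4(4 + 10/3) = 88/3; numerator = -2(-9/988) = 9/494; a_4 = (9/494)/(88/3) = 27/43472

r = 4/3; a_0 = 1; a_1 = -6/13; a_2 = 9/104; a_3 = -9/988; a_4 = 27/43472


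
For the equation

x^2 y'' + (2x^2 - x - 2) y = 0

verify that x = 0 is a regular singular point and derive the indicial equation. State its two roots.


Divide by x^2 to reach normal form y'' + P_1(x) y' + P_2(x) y = 0 with P_1(x) = 0 and P_2(x) = 2 - 1/x - 2/x^2.
x = 0 is a singular point because the y-coefficient 2 - 1/x - 2/x^2 has a pole at x = 0.
It is a regular singular point because x P_1(x) = p(x) = 0 and x^2 P_2(x) = q(x) = 2x^2 - x - 2 are polynomials, hence analytic at x = 0.
p(0) = 0,  q(0) = -2.
Indicial equation: r(r-1) + p(0) r + q(0) = 0, i.e. r^2 + (p(0) - 1) r + q(0) = 0, i.e. r^2 - 1 r - 2 = 0.
Discriminant: (-1)^2 - 4(-2) = 9, so r = (1 ± 3)/2.
Solving: r_1 = 2, r_2 = -1.

indicial: r^2 - 1 r - 2 = 0; roots r_1 = 2, r_2 = -1


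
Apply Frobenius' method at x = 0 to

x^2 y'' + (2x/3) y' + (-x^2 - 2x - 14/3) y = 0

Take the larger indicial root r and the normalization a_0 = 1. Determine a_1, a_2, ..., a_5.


Write in Frobenius form y'' + (p(x)/x) y' + (q(x)/x^2) y = 0:
  p(x) = 2/3,  q(x) = -x^2 - 2x - 14/3.
Indicial equation: r(r-1) + (2/3) r + (-14/3) = 0 -> roots r_1 = 7/3, r_2 = -2.
Take r = r_1 = 7/3. Let y(x) = x^r sum_{n>=0} a_n x^n with a_0 = 1.
Substitute y = x^r sum a_n x^n and match x^{r+n}. The recurrence is
  D(n) a_n - 2 a_{n-1} - 1 a_{n-2} = 0,  where D(n) = (r+n)(r+n-1) + (2/3)(r+n) + (-14/3).
  a_n = [2 a_{n-1} + 1 a_{n-2}] / D(n).
Since the indicial polynomial factors as (r - r_1)(r - r_2), D(n) = (r_1 + n - r_1)(r_1 + n - r_2) = n(n + 13/3).
Evaluating step by step (a_0 = 1):
  n = 1: D(1) = 1(1 + 13/3) = 16/3; numerator = 2(1) = 2; a_1 = (2)/(16/3) = 3/8
  n = 2: D(2) = 2(2 + 13/3) = 38/3; numerator = 2(3/8) + 1(1) = 7/4; a_2 = (7/4)/(38/3) = 21/152
  n = 3: D(3) = 3(3 + 13/3) = 22; numerator = 2(21/152) + 1(3/8) = 99/152; a_3 = (99/152)/(22) = 9/304
  n = 4: D(4) = 4(4 + 13/3) = 100/3; numerator = 2(9/304) + 1(21/152) = 15/76; a_4 = (15/76)/(100/3) = 9/1520
  n = 5: D(5) = 5(5 + 13/3) = 140/3; numerator = 2(9/1520) + 1(9/304) = 63/1520; a_5 = (63/1520)/(140/3) = 27/30400

r = 7/3; a_0 = 1; a_1 = 3/8; a_2 = 21/152; a_3 = 9/304; a_4 = 9/1520; a_5 = 27/30400


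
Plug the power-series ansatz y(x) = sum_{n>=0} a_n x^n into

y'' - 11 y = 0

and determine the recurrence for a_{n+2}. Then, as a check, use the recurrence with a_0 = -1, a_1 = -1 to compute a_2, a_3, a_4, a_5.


Substitute y = sum_n a_n x^n into y'' + (const) y = 0.
y''(x) = sum_{n>=0} (n+2)(n+1) a_{n+2} x^n.
The ODE becomes sum_n [(n+2)(n+1) a_{n+2} - 11 a_n] x^n = 0.
Setting each coefficient to zero gives the recurrence:
  (n+2)(n+1) a_{n+2} - 11 a_n = 0,
  a_{n+2} = 11 / ((n+1)(n+2)) a_n.

Check with a_0 = -1, a_1 = -1 (apply the recurrence for n = 0, 1, 2, 3): a_0 = -1, a_1 = -1, a_2 = -11/2, a_3 = -11/6, a_4 = -121/24, a_5 = -121/120.

a_{n+2} = 11/((n+1)(n+2)) * a_n; check: a_0 = -1, a_1 = -1, a_2 = -11/2, a_3 = -11/6, a_4 = -121/24, a_5 = -121/120


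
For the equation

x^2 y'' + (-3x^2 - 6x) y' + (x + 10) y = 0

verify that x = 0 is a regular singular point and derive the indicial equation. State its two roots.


Divide by x^2 to reach normal form y'' + P_1(x) y' + P_2(x) y = 0 with P_1(x) = -3 - 6/x and P_2(x) = 1/x + 10/x^2.
x = 0 is a singular point because the y'-coefficient -3 - 6/x has a pole at x = 0 and the y-coefficient 1/x + 10/x^2 has a pole at x = 0.
It is a regular singular point because x P_1(x) = p(x) = -3x - 6 and x^2 P_2(x) = q(x) = x + 10 are polynomials, hence analytic at x = 0.
p(0) = -6,  q(0) = 10.
Indicial equation: r(r-1) + p(0) r + q(0) = 0, i.e. r^2 + (p(0) - 1) r + q(0) = 0, i.e. r^2 - 7 r + 10 = 0.
Discriminant: (-7)^2 - 4(10) = 9, so r = (7 ± 3)/2.
Solving: r_1 = 5, r_2 = 2.

indicial: r^2 - 7 r + 10 = 0; roots r_1 = 5, r_2 = 2


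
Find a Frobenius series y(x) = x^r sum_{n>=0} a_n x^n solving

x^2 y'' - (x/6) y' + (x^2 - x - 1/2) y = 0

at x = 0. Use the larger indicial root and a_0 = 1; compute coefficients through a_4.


Write in Frobenius form y'' + (p(x)/x) y' + (q(x)/x^2) y = 0:
  p(x) = -1/6,  q(x) = x^2 - x - 1/2.
Indicial equation: r(r-1) + (-1/6) r + (-1/2) = 0 -> roots r_1 = 3/2, r_2 = -1/3.
Take r = r_1 = 3/2. Let y(x) = x^r sum_{n>=0} a_n x^n with a_0 = 1.
Substitute y = x^r sum a_n x^n and match x^{r+n}. The recurrence is
  D(n) a_n - 1 a_{n-1} + 1 a_{n-2} = 0,  where D(n) = (r+n)(r+n-1) + (-1/6)(r+n) + (-1/2).
  a_n = [1 a_{n-1} - 1 a_{n-2}] / D(n).
Since the indicial polynomial factors as (r - r_1)(r - r_2), D(n) = (r_1 + n - r_1)(r_1 + n - r_2) = n(n + 11/6).
Evaluating step by step (a_0 = 1):
  n = 1: D(1) = 1(1 + 11/6) = 17/6; numerator = 1(1) = 1; a_1 = (1)/(17/6) = 6/17
  n = 2: D(2) = 2(2 + 11/6) = 23/3; numerator = 1(6/17) - 1(1) = -11/17; a_2 = (-11/17)/(23/3) = -33/391
  n = 3: D(3) = 3(3 + 11/6) = 29/2; numerator = 1(-33/391) - 1(6/17) = -171/391; a_3 = (-171/391)/(29/2) = -342/11339
  n = 4: D(4) = 4(4 + 11/6) = 70/3; numerator = 1(-342/11339) - 1(-33/391) = 615/11339; a_4 = (615/11339)/(70/3) = 369/158746

r = 3/2; a_0 = 1; a_1 = 6/17; a_2 = -33/391; a_3 = -342/11339; a_4 = 369/158746


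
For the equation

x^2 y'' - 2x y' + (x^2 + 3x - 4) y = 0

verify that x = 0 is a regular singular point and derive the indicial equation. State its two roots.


Divide by x^2 to reach normal form y'' + P_1(x) y' + P_2(x) y = 0 with P_1(x) = -2/x and P_2(x) = 1 + 3/x - 4/x^2.
x = 0 is a singular point because the y'-coefficient -2/x has a pole at x = 0 and the y-coefficient 1 + 3/x - 4/x^2 has a pole at x = 0.
It is a regular singular point because x P_1(x) = p(x) = -2 and x^2 P_2(x) = q(x) = x^2 + 3x - 4 are polynomials, hence analytic at x = 0.
p(0) = -2,  q(0) = -4.
Indicial equation: r(r-1) + p(0) r + q(0) = 0, i.e. r^2 + (p(0) - 1) r + q(0) = 0, i.e. r^2 - 3 r - 4 = 0.
Discriminant: (-3)^2 - 4(-4) = 25, so r = (3 ± 5)/2.
Solving: r_1 = 4, r_2 = -1.

indicial: r^2 - 3 r - 4 = 0; roots r_1 = 4, r_2 = -1


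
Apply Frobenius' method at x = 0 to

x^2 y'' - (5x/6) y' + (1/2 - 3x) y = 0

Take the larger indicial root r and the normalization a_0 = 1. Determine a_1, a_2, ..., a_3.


Write in Frobenius form y'' + (p(x)/x) y' + (q(x)/x^2) y = 0:
  p(x) = -5/6,  q(x) = 1/2 - 3x.
Indicial equation: r(r-1) + (-5/6) r + (1/2) = 0 -> roots r_1 = 3/2, r_2 = 1/3.
Take r = r_1 = 3/2. Let y(x) = x^r sum_{n>=0} a_n x^n with a_0 = 1.
Substitute y = x^r sum a_n x^n and match x^{r+n}. The recurrence is
  D(n) a_n - 3 a_{n-1} = 0,  where D(n) = (r+n)(r+n-1) + (-5/6)(r+n) + (1/2).
  a_n = 3 / D(n) * a_{n-1}.
Since the indicial polynomial factors as (r - r_1)(r - r_2), D(n) = (r_1 + n - r_1)(r_1 + n - r_2) = n(n + 7/6).
Evaluating step by step (a_0 = 1):
  n = 1: D(1) = 1(1 + 7/6) = 13/6; numerator = 3(1) = 3; a_1 = (3)/(13/6) = 18/13
  n = 2: D(2) = 2(2 + 7/6) = 19/3; numerator = 3(18/13) = 54/13; a_2 = (54/13)/(19/3) = 162/247
  n = 3: D(3) = 3(3 + 7/6) = 25/2; numerator = 3(162/247) = 486/247; a_3 = (486/247)/(25/2) = 972/6175

r = 3/2; a_0 = 1; a_1 = 18/13; a_2 = 162/247; a_3 = 972/6175


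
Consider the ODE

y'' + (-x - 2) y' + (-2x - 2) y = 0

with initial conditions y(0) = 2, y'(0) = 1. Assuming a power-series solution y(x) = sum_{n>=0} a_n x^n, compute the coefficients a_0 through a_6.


Ansatz: y(x) = sum_{n>=0} a_n x^n, so y'(x) = sum_{n>=1} n a_n x^(n-1) and y''(x) = sum_{n>=2} n(n-1) a_n x^(n-2).
Substitute into P(x) y'' + Q(x) y' + R(x) y = 0 with P(x) = 1, Q(x) = -x - 2, R(x) = -2x - 2, and match powers of x.
Initial conditions: a_0 = 2, a_1 = 1.
Setting the coefficient of each power of x to zero and solving order by order (substituting the coefficients already found):
  x^0: 2 a_2 - 2 a_1 - 2 a_0 = 0  ->  2 a_2 = 2 a_1 + 2 a_0 = 6  ->  a_2 = 3
  x^1: 6 a_3 - 4 a_2 - 3 a_1 - 2 a_0 = 0  ->  6 a_3 = 4 a_2 + 3 a_1 + 2 a_0 = 19  ->  a_3 = 19/6
  x^2: 12 a_4 - 6 a_3 - 4 a_2 - 2 a_1 = 0  ->  12 a_4 = 6 a_3 + 4 a_2 + 2 a_1 = 33  ->  a_4 = 11/4
  x^3: 20 a_5 - 8 a_4 - 5 a_3 - 2 a_2 = 0  ->  20 a_5 = 8 a_4 + 5 a_3 + 2 a_2 = 263/6  ->  a_5 = 263/120
  x^4: 30 a_6 - 10 a_5 - 6 a_4 - 2 a_3 = 0  ->  30 a_6 = 10 a_5 + 6 a_4 + 2 a_3 = 179/4  ->  a_6 = 179/120
Truncated series: y(x) = 2 + x + 3 x^2 + (19/6) x^3 + (11/4) x^4 + (263/120) x^5 + (179/120) x^6 + O(x^7).

a_0 = 2; a_1 = 1; a_2 = 3; a_3 = 19/6; a_4 = 11/4; a_5 = 263/120; a_6 = 179/120
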